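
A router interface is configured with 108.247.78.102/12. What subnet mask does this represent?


/12 means 12 network bits, 20 host bits
Binary: 11111111111100000000000000000000
Mask: 255.240.0.0


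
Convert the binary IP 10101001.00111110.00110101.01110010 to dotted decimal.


10101001 = 169
00111110 = 62
00110101 = 53
01110010 = 114
IP: 169.62.53.114


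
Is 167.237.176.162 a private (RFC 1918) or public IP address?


RFC 1918 private ranges:
  10.0.0.0/8 (10.0.0.0 - 10.255.255.255)
  172.16.0.0/12 (172.16.0.0 - 172.31.255.255)
  192.168.0.0/16 (192.168.0.0 - 192.168.255.255)
Public (not in any RFC 1918 range)


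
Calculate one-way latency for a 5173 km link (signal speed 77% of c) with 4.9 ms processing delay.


Speed = 0.77 * 3e5 km/s = 231000 km/s
Propagation delay = 5173 / 231000 = 0.0224 s = 22.3939 ms
Processing delay = 4.9 ms
Total one-way latency = 27.2939 ms


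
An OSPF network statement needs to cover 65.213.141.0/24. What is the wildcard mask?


Subnet mask: 255.255.255.0
Wildcard = 255.255.255.255 - subnet mask
255 - 255 = 0
255 - 255 = 0
255 - 255 = 0
255 - 0 = 255
Wildcard: 0.0.0.255


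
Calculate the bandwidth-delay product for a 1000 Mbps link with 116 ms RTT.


BDP = bandwidth * RTT
= 1000 Mbps * 116 ms
= 1000 * 1e6 * 116 / 1000 bits
= 116000000 bits
= 14500000 bytes
= 14160.1562 KB
BDP = 116000000 bits (14500000 bytes)


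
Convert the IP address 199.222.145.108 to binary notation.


199 = 11000111
222 = 11011110
145 = 10010001
108 = 01101100
Binary: 11000111.11011110.10010001.01101100


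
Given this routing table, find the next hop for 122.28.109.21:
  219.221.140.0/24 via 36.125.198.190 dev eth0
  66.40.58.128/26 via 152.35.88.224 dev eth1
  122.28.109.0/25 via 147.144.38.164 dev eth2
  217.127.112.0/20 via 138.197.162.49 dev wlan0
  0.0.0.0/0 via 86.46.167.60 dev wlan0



Longest prefix match for 122.28.109.21:
  /24 219.221.140.0: no
  /26 66.40.58.128: no
  /25 122.28.109.0: MATCH
  /20 217.127.112.0: no
  /0 0.0.0.0: MATCH
Selected: next-hop 147.144.38.164 via eth2 (matched /25)


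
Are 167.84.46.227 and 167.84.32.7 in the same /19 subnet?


Mask: 255.255.224.0
167.84.46.227 AND mask = 167.84.32.0
167.84.32.7 AND mask = 167.84.32.0
Yes, same subnet (167.84.32.0)


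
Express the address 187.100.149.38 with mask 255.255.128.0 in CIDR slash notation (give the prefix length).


Binary: 11111111.11111111.10000000.00000000
Count leading 1s
Prefix: /17


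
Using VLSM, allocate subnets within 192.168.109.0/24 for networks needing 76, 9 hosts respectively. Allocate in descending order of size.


76 hosts -> /25 (126 usable): 192.168.109.0/25
9 hosts -> /28 (14 usable): 192.168.109.128/28
Allocation: 192.168.109.0/25 (76 hosts, 126 usable); 192.168.109.128/28 (9 hosts, 14 usable)


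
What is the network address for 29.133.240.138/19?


IP:   00011101.10000101.11110000.10001010
Mask: 11111111.11111111.11100000.00000000
AND operation:
Net:  00011101.10000101.11100000.00000000
Network: 29.133.224.0/19


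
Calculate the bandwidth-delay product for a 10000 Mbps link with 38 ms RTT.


BDP = bandwidth * RTT
= 10000 Mbps * 38 ms
= 10000 * 1e6 * 38 / 1000 bits
= 380000000 bits
= 47500000 bytes
= 46386.7188 KB
BDP = 380000000 bits (47500000 bytes)


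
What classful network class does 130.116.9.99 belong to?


First octet: 130
Binary: 10000010
10xxxxxx -> Class B (128-191)
Class B, default mask 255.255.0.0 (/16)


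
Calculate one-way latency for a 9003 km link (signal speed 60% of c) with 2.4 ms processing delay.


Speed = 0.6 * 3e5 km/s = 180000 km/s
Propagation delay = 9003 / 180000 = 0.05 s = 50.0167 ms
Processing delay = 2.4 ms
Total one-way latency = 52.4167 ms


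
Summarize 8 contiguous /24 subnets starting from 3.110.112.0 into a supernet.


Original prefix: /24
Number of subnets: 8 = 2^3
New prefix = 24 - 3 = 21
Supernet: 3.110.112.0/21


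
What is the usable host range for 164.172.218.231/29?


Network: 164.172.218.224
Broadcast: 164.172.218.231
First usable = network + 1
Last usable = broadcast - 1
Range: 164.172.218.225 to 164.172.218.230


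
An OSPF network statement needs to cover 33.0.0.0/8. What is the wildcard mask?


Subnet mask: 255.0.0.0
Wildcard = 255.255.255.255 - subnet mask
255 - 255 = 0
255 - 0 = 255
255 - 0 = 255
255 - 0 = 255
Wildcard: 0.255.255.255


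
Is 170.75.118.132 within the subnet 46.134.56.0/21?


Subnet network: 46.134.56.0
Test IP AND mask: 170.75.112.0
No, 170.75.118.132 is not in 46.134.56.0/21


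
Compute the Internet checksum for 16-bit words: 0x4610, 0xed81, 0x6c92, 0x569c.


Sum all words (with carry folding):
+ 0x4610 = 0x4610
+ 0xed81 = 0x3392
+ 0x6c92 = 0xa024
+ 0x569c = 0xf6c0
One's complement: ~0xf6c0
Checksum = 0x093f


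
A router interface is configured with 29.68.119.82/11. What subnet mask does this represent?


/11 means 11 network bits, 21 host bits
Binary: 11111111111000000000000000000000
Mask: 255.224.0.0


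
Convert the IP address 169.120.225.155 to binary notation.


169 = 10101001
120 = 01111000
225 = 11100001
155 = 10011011
Binary: 10101001.01111000.11100001.10011011


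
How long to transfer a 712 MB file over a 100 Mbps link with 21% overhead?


Effective throughput = 100 * (1 - 21/100) = 79 Mbps
File size in Mb = 712 * 8 = 5696 Mb
Time = 5696 / 79
Time = 72.1013 seconds


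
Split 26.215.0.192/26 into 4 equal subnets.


New prefix = 26 + 2 = 28
Each subnet has 16 addresses
  26.215.0.192/28
  26.215.0.208/28
  26.215.0.224/28
  26.215.0.240/28
Subnets: 26.215.0.192/28, 26.215.0.208/28, 26.215.0.224/28, 26.215.0.240/28


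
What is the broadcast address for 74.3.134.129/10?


Network: 74.0.0.0/10
Host bits = 22
Set all host bits to 1:
Broadcast: 74.63.255.255


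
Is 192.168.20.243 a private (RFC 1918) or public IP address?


RFC 1918 private ranges:
  10.0.0.0/8 (10.0.0.0 - 10.255.255.255)
  172.16.0.0/12 (172.16.0.0 - 172.31.255.255)
  192.168.0.0/16 (192.168.0.0 - 192.168.255.255)
Private (in 192.168.0.0/16)


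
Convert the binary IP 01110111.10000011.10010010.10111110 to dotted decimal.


01110111 = 119
10000011 = 131
10010010 = 146
10111110 = 190
IP: 119.131.146.190


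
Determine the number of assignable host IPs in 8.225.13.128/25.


Host bits = 32 - 25 = 7
Total addresses = 2^7 = 128
Usable = total - 2 (network and broadcast)
Usable hosts: 126


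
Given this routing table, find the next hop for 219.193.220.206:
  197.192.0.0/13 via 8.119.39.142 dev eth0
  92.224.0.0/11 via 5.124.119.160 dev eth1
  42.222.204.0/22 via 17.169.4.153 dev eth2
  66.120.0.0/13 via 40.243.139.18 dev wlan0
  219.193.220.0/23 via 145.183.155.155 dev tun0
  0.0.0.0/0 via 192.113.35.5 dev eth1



Longest prefix match for 219.193.220.206:
  /13 197.192.0.0: no
  /11 92.224.0.0: no
  /22 42.222.204.0: no
  /13 66.120.0.0: no
  /23 219.193.220.0: MATCH
  /0 0.0.0.0: MATCH
Selected: next-hop 145.183.155.155 via tun0 (matched /23)


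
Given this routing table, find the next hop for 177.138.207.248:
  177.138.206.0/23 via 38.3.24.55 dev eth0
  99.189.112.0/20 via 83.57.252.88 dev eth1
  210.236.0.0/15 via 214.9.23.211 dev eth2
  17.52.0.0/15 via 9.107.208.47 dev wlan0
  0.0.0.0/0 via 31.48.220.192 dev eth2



Longest prefix match for 177.138.207.248:
  /23 177.138.206.0: MATCH
  /20 99.189.112.0: no
  /15 210.236.0.0: no
  /15 17.52.0.0: no
  /0 0.0.0.0: MATCH
Selected: next-hop 38.3.24.55 via eth0 (matched /23)


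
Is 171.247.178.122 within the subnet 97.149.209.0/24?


Subnet network: 97.149.209.0
Test IP AND mask: 171.247.178.0
No, 171.247.178.122 is not in 97.149.209.0/24


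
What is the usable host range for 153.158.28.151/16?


Network: 153.158.0.0
Broadcast: 153.158.255.255
First usable = network + 1
Last usable = broadcast - 1
Range: 153.158.0.1 to 153.158.255.254


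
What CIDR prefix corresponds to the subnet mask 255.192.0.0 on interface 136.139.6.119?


Binary: 11111111.11000000.00000000.00000000
Count leading 1s
Prefix: /10


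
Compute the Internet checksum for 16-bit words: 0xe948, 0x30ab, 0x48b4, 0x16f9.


Sum all words (with carry folding):
+ 0xe948 = 0xe948
+ 0x30ab = 0x19f4
+ 0x48b4 = 0x62a8
+ 0x16f9 = 0x79a1
One's complement: ~0x79a1
Checksum = 0x865e


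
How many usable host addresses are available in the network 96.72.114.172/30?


Host bits = 32 - 30 = 2
Total addresses = 2^2 = 4
Usable = total - 2 (network and broadcast)
Usable hosts: 2


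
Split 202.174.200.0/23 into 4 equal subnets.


New prefix = 23 + 2 = 25
Each subnet has 128 addresses
  202.174.200.0/25
  202.174.200.128/25
  202.174.201.0/25
  202.174.201.128/25
Subnets: 202.174.200.0/25, 202.174.200.128/25, 202.174.201.0/25, 202.174.201.128/25


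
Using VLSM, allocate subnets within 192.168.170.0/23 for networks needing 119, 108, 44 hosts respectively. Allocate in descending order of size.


119 hosts -> /25 (126 usable): 192.168.170.0/25
108 hosts -> /25 (126 usable): 192.168.170.128/25
44 hosts -> /26 (62 usable): 192.168.171.0/26
Allocation: 192.168.170.0/25 (119 hosts, 126 usable); 192.168.170.128/25 (108 hosts, 126 usable); 192.168.171.0/26 (44 hosts, 62 usable)


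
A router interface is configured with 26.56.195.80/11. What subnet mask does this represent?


/11 means 11 network bits, 21 host bits
Binary: 11111111111000000000000000000000
Mask: 255.224.0.0


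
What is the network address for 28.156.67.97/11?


IP:   00011100.10011100.01000011.01100001
Mask: 11111111.11100000.00000000.00000000
AND operation:
Net:  00011100.10000000.00000000.00000000
Network: 28.128.0.0/11


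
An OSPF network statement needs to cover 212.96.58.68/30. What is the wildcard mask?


Subnet mask: 255.255.255.252
Wildcard = 255.255.255.255 - subnet mask
255 - 255 = 0
255 - 255 = 0
255 - 255 = 0
255 - 252 = 3
Wildcard: 0.0.0.3


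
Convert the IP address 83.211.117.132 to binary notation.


83 = 01010011
211 = 11010011
117 = 01110101
132 = 10000100
Binary: 01010011.11010011.01110101.10000100


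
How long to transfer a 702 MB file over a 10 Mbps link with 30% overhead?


Effective throughput = 10 * (1 - 30/100) = 7 Mbps
File size in Mb = 702 * 8 = 5616 Mb
Time = 5616 / 7
Time = 802.2857 seconds


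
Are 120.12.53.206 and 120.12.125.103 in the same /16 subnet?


Mask: 255.255.0.0
120.12.53.206 AND mask = 120.12.0.0
120.12.125.103 AND mask = 120.12.0.0
Yes, same subnet (120.12.0.0)


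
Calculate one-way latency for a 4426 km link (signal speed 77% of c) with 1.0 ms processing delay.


Speed = 0.77 * 3e5 km/s = 231000 km/s
Propagation delay = 4426 / 231000 = 0.0192 s = 19.1602 ms
Processing delay = 1.0 ms
Total one-way latency = 20.1602 ms


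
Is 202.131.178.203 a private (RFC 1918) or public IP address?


RFC 1918 private ranges:
  10.0.0.0/8 (10.0.0.0 - 10.255.255.255)
  172.16.0.0/12 (172.16.0.0 - 172.31.255.255)
  192.168.0.0/16 (192.168.0.0 - 192.168.255.255)
Public (not in any RFC 1918 range)


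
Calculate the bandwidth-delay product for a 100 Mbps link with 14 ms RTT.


BDP = bandwidth * RTT
= 100 Mbps * 14 ms
= 100 * 1e6 * 14 / 1000 bits
= 1400000 bits
= 175000 bytes
= 170.8984 KB
BDP = 1400000 bits (175000 bytes)


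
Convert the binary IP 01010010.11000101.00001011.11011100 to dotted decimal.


01010010 = 82
11000101 = 197
00001011 = 11
11011100 = 220
IP: 82.197.11.220


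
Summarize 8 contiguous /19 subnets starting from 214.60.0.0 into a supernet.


Original prefix: /19
Number of subnets: 8 = 2^3
New prefix = 19 - 3 = 16
Supernet: 214.60.0.0/16


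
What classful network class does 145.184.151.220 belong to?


First octet: 145
Binary: 10010001
10xxxxxx -> Class B (128-191)
Class B, default mask 255.255.0.0 (/16)


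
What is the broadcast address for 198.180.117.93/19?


Network: 198.180.96.0/19
Host bits = 13
Set all host bits to 1:
Broadcast: 198.180.127.255


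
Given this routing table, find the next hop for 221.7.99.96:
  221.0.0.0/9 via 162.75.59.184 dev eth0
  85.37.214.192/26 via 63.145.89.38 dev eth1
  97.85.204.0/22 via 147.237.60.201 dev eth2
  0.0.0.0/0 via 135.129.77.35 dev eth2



Longest prefix match for 221.7.99.96:
  /9 221.0.0.0: MATCH
  /26 85.37.214.192: no
  /22 97.85.204.0: no
  /0 0.0.0.0: MATCH
Selected: next-hop 162.75.59.184 via eth0 (matched /9)


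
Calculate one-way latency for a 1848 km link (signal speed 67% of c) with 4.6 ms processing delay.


Speed = 0.67 * 3e5 km/s = 201000 km/s
Propagation delay = 1848 / 201000 = 0.0092 s = 9.194 ms
Processing delay = 4.6 ms
Total one-way latency = 13.794 ms


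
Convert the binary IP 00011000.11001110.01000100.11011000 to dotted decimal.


00011000 = 24
11001110 = 206
01000100 = 68
11011000 = 216
IP: 24.206.68.216


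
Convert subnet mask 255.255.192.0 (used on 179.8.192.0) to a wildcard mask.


Subnet mask: 255.255.192.0
Wildcard = 255.255.255.255 - subnet mask
255 - 255 = 0
255 - 255 = 0
255 - 192 = 63
255 - 0 = 255
Wildcard: 0.0.63.255


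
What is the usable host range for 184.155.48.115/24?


Network: 184.155.48.0
Broadcast: 184.155.48.255
First usable = network + 1
Last usable = broadcast - 1
Range: 184.155.48.1 to 184.155.48.254


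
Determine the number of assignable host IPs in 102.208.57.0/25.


Host bits = 32 - 25 = 7
Total addresses = 2^7 = 128
Usable = total - 2 (network and broadcast)
Usable hosts: 126


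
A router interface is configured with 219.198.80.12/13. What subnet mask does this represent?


/13 means 13 network bits, 19 host bits
Binary: 11111111111110000000000000000000
Mask: 255.248.0.0


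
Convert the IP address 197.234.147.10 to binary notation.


197 = 11000101
234 = 11101010
147 = 10010011
10 = 00001010
Binary: 11000101.11101010.10010011.00001010


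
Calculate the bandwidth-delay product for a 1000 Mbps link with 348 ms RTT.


BDP = bandwidth * RTT
= 1000 Mbps * 348 ms
= 1000 * 1e6 * 348 / 1000 bits
= 348000000 bits
= 43500000 bytes
= 42480.4688 KB
BDP = 348000000 bits (43500000 bytes)


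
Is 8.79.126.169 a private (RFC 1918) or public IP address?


RFC 1918 private ranges:
  10.0.0.0/8 (10.0.0.0 - 10.255.255.255)
  172.16.0.0/12 (172.16.0.0 - 172.31.255.255)
  192.168.0.0/16 (192.168.0.0 - 192.168.255.255)
Public (not in any RFC 1918 range)


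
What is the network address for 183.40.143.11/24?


IP:   10110111.00101000.10001111.00001011
Mask: 11111111.11111111.11111111.00000000
AND operation:
Net:  10110111.00101000.10001111.00000000
Network: 183.40.143.0/24


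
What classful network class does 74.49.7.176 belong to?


First octet: 74
Binary: 01001010
0xxxxxxx -> Class A (1-126)
Class A, default mask 255.0.0.0 (/8)


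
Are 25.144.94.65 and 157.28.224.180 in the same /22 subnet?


Mask: 255.255.252.0
25.144.94.65 AND mask = 25.144.92.0
157.28.224.180 AND mask = 157.28.224.0
No, different subnets (25.144.92.0 vs 157.28.224.0)


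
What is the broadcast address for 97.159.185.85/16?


Network: 97.159.0.0/16
Host bits = 16
Set all host bits to 1:
Broadcast: 97.159.255.255


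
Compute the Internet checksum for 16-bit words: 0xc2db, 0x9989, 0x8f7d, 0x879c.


Sum all words (with carry folding):
+ 0xc2db = 0xc2db
+ 0x9989 = 0x5c65
+ 0x8f7d = 0xebe2
+ 0x879c = 0x737f
One's complement: ~0x737f
Checksum = 0x8c80


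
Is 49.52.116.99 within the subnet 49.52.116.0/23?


Subnet network: 49.52.116.0
Test IP AND mask: 49.52.116.0
Yes, 49.52.116.99 is in 49.52.116.0/23


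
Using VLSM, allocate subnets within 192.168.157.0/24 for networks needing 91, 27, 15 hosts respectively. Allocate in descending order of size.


91 hosts -> /25 (126 usable): 192.168.157.0/25
27 hosts -> /27 (30 usable): 192.168.157.128/27
15 hosts -> /27 (30 usable): 192.168.157.160/27
Allocation: 192.168.157.0/25 (91 hosts, 126 usable); 192.168.157.128/27 (27 hosts, 30 usable); 192.168.157.160/27 (15 hosts, 30 usable)


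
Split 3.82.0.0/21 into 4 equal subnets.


New prefix = 21 + 2 = 23
Each subnet has 512 addresses
  3.82.0.0/23
  3.82.2.0/23
  3.82.4.0/23
  3.82.6.0/23
Subnets: 3.82.0.0/23, 3.82.2.0/23, 3.82.4.0/23, 3.82.6.0/23


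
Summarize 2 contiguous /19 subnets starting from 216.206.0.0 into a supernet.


Original prefix: /19
Number of subnets: 2 = 2^1
New prefix = 19 - 1 = 18
Supernet: 216.206.0.0/18


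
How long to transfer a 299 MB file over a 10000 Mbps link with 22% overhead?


Effective throughput = 10000 * (1 - 22/100) = 7800 Mbps
File size in Mb = 299 * 8 = 2392 Mb
Time = 2392 / 7800
Time = 0.3067 seconds


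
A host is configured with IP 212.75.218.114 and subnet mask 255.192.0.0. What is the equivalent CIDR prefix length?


Binary: 11111111.11000000.00000000.00000000
Count leading 1s
Prefix: /10


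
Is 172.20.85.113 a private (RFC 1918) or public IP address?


RFC 1918 private ranges:
  10.0.0.0/8 (10.0.0.0 - 10.255.255.255)
  172.16.0.0/12 (172.16.0.0 - 172.31.255.255)
  192.168.0.0/16 (192.168.0.0 - 192.168.255.255)
Private (in 172.16.0.0/12)


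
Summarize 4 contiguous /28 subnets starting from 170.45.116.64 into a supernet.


Original prefix: /28
Number of subnets: 4 = 2^2
New prefix = 28 - 2 = 26
Supernet: 170.45.116.64/26


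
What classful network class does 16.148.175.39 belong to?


First octet: 16
Binary: 00010000
0xxxxxxx -> Class A (1-126)
Class A, default mask 255.0.0.0 (/8)


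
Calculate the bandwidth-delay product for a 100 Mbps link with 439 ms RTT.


BDP = bandwidth * RTT
= 100 Mbps * 439 ms
= 100 * 1e6 * 439 / 1000 bits
= 43900000 bits
= 5487500 bytes
= 5358.8867 KB
BDP = 43900000 bits (5487500 bytes)


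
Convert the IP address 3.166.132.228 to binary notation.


3 = 00000011
166 = 10100110
132 = 10000100
228 = 11100100
Binary: 00000011.10100110.10000100.11100100


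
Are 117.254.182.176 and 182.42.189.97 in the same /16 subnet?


Mask: 255.255.0.0
117.254.182.176 AND mask = 117.254.0.0
182.42.189.97 AND mask = 182.42.0.0
No, different subnets (117.254.0.0 vs 182.42.0.0)


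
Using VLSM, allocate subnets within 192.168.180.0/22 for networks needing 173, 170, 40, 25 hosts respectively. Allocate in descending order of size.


173 hosts -> /24 (254 usable): 192.168.180.0/24
170 hosts -> /24 (254 usable): 192.168.181.0/24
40 hosts -> /26 (62 usable): 192.168.182.0/26
25 hosts -> /27 (30 usable): 192.168.182.64/27
Allocation: 192.168.180.0/24 (173 hosts, 254 usable); 192.168.181.0/24 (170 hosts, 254 usable); 192.168.182.0/26 (40 hosts, 62 usable); 192.168.182.64/27 (25 hosts, 30 usable)


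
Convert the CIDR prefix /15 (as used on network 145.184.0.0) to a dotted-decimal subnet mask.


/15 means 15 network bits, 17 host bits
Binary: 11111111111111100000000000000000
Mask: 255.254.0.0


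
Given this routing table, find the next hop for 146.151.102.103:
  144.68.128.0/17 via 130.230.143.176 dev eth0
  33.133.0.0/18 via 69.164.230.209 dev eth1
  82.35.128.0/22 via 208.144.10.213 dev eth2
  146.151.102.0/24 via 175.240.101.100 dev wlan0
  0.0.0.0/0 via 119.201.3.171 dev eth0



Longest prefix match for 146.151.102.103:
  /17 144.68.128.0: no
  /18 33.133.0.0: no
  /22 82.35.128.0: no
  /24 146.151.102.0: MATCH
  /0 0.0.0.0: MATCH
Selected: next-hop 175.240.101.100 via wlan0 (matched /24)


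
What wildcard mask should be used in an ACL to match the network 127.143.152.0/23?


Subnet mask: 255.255.254.0
Wildcard = 255.255.255.255 - subnet mask
255 - 255 = 0
255 - 255 = 0
255 - 254 = 1
255 - 0 = 255
Wildcard: 0.0.1.255


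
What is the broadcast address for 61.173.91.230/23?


Network: 61.173.90.0/23
Host bits = 9
Set all host bits to 1:
Broadcast: 61.173.91.255


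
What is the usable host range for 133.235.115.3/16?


Network: 133.235.0.0
Broadcast: 133.235.255.255
First usable = network + 1
Last usable = broadcast - 1
Range: 133.235.0.1 to 133.235.255.254


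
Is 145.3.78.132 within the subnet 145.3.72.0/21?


Subnet network: 145.3.72.0
Test IP AND mask: 145.3.72.0
Yes, 145.3.78.132 is in 145.3.72.0/21


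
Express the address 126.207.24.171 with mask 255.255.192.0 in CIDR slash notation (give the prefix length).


Binary: 11111111.11111111.11000000.00000000
Count leading 1s
Prefix: /18


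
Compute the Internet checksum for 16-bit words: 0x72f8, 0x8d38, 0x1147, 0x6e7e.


Sum all words (with carry folding):
+ 0x72f8 = 0x72f8
+ 0x8d38 = 0x0031
+ 0x1147 = 0x1178
+ 0x6e7e = 0x7ff6
One's complement: ~0x7ff6
Checksum = 0x8009


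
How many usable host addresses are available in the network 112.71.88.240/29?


Host bits = 32 - 29 = 3
Total addresses = 2^3 = 8
Usable = total - 2 (network and broadcast)
Usable hosts: 6


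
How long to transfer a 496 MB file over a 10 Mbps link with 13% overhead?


Effective throughput = 10 * (1 - 13/100) = 8.7 Mbps
File size in Mb = 496 * 8 = 3968 Mb
Time = 3968 / 8.7
Time = 456.092 seconds


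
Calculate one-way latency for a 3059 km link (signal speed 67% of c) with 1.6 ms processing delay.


Speed = 0.67 * 3e5 km/s = 201000 km/s
Propagation delay = 3059 / 201000 = 0.0152 s = 15.2189 ms
Processing delay = 1.6 ms
Total one-way latency = 16.8189 ms


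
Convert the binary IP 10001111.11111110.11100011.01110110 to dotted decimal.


10001111 = 143
11111110 = 254
11100011 = 227
01110110 = 118
IP: 143.254.227.118


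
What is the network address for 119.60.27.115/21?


IP:   01110111.00111100.00011011.01110011
Mask: 11111111.11111111.11111000.00000000
AND operation:
Net:  01110111.00111100.00011000.00000000
Network: 119.60.24.0/21


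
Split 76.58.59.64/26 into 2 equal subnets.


New prefix = 26 + 1 = 27
Each subnet has 32 addresses
  76.58.59.64/27
  76.58.59.96/27
Subnets: 76.58.59.64/27, 76.58.59.96/27


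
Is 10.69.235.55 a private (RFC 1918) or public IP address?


RFC 1918 private ranges:
  10.0.0.0/8 (10.0.0.0 - 10.255.255.255)
  172.16.0.0/12 (172.16.0.0 - 172.31.255.255)
  192.168.0.0/16 (192.168.0.0 - 192.168.255.255)
Private (in 10.0.0.0/8)


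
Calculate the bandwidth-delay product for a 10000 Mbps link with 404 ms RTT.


BDP = bandwidth * RTT
= 10000 Mbps * 404 ms
= 10000 * 1e6 * 404 / 1000 bits
= 4040000000 bits
= 505000000 bytes
= 493164.0625 KB
BDP = 4040000000 bits (505000000 bytes)


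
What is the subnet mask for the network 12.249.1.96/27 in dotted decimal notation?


/27 means 27 network bits, 5 host bits
Binary: 11111111111111111111111111100000
Mask: 255.255.255.224


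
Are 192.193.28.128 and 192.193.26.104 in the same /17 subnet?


Mask: 255.255.128.0
192.193.28.128 AND mask = 192.193.0.0
192.193.26.104 AND mask = 192.193.0.0
Yes, same subnet (192.193.0.0)


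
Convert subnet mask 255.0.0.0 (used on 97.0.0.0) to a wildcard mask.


Subnet mask: 255.0.0.0
Wildcard = 255.255.255.255 - subnet mask
255 - 255 = 0
255 - 0 = 255
255 - 0 = 255
255 - 0 = 255
Wildcard: 0.255.255.255


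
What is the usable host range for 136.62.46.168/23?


Network: 136.62.46.0
Broadcast: 136.62.47.255
First usable = network + 1
Last usable = broadcast - 1
Range: 136.62.46.1 to 136.62.47.254


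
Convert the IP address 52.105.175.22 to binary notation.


52 = 00110100
105 = 01101001
175 = 10101111
22 = 00010110
Binary: 00110100.01101001.10101111.00010110


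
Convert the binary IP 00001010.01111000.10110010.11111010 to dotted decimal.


00001010 = 10
01111000 = 120
10110010 = 178
11111010 = 250
IP: 10.120.178.250


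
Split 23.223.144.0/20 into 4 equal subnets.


New prefix = 20 + 2 = 22
Each subnet has 1024 addresses
  23.223.144.0/22
  23.223.148.0/22
  23.223.152.0/22
  23.223.156.0/22
Subnets: 23.223.144.0/22, 23.223.148.0/22, 23.223.152.0/22, 23.223.156.0/22


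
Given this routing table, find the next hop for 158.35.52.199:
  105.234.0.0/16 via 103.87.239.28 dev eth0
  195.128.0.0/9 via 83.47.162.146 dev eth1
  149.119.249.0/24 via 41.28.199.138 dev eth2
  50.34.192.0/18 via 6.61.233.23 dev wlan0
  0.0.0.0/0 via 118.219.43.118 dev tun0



Longest prefix match for 158.35.52.199:
  /16 105.234.0.0: no
  /9 195.128.0.0: no
  /24 149.119.249.0: no
  /18 50.34.192.0: no
  /0 0.0.0.0: MATCH
Selected: next-hop 118.219.43.118 via tun0 (matched /0)


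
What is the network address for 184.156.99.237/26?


IP:   10111000.10011100.01100011.11101101
Mask: 11111111.11111111.11111111.11000000
AND operation:
Net:  10111000.10011100.01100011.11000000
Network: 184.156.99.192/26


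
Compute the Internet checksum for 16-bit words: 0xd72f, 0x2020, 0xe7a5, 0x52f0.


Sum all words (with carry folding):
+ 0xd72f = 0xd72f
+ 0x2020 = 0xf74f
+ 0xe7a5 = 0xdef5
+ 0x52f0 = 0x31e6
One's complement: ~0x31e6
Checksum = 0xce19


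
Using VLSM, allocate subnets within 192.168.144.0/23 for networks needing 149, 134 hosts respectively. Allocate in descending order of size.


149 hosts -> /24 (254 usable): 192.168.144.0/24
134 hosts -> /24 (254 usable): 192.168.145.0/24
Allocation: 192.168.144.0/24 (149 hosts, 254 usable); 192.168.145.0/24 (134 hosts, 254 usable)


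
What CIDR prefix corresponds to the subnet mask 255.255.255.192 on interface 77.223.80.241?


Binary: 11111111.11111111.11111111.11000000
Count leading 1s
Prefix: /26


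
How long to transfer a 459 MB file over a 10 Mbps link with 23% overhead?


Effective throughput = 10 * (1 - 23/100) = 7.7 Mbps
File size in Mb = 459 * 8 = 3672 Mb
Time = 3672 / 7.7
Time = 476.8831 seconds


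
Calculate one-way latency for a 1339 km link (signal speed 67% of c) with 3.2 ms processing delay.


Speed = 0.67 * 3e5 km/s = 201000 km/s
Propagation delay = 1339 / 201000 = 0.0067 s = 6.6617 ms
Processing delay = 3.2 ms
Total one-way latency = 9.8617 ms


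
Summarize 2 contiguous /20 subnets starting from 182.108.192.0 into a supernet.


Original prefix: /20
Number of subnets: 2 = 2^1
New prefix = 20 - 1 = 19
Supernet: 182.108.192.0/19


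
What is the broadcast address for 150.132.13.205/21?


Network: 150.132.8.0/21
Host bits = 11
Set all host bits to 1:
Broadcast: 150.132.15.255


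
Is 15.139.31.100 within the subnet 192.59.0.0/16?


Subnet network: 192.59.0.0
Test IP AND mask: 15.139.0.0
No, 15.139.31.100 is not in 192.59.0.0/16


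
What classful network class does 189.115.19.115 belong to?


First octet: 189
Binary: 10111101
10xxxxxx -> Class B (128-191)
Class B, default mask 255.255.0.0 (/16)


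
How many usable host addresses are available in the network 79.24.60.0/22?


Host bits = 32 - 22 = 10
Total addresses = 2^10 = 1024
Usable = total - 2 (network and broadcast)
Usable hosts: 1022


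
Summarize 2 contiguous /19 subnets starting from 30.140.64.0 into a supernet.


Original prefix: /19
Number of subnets: 2 = 2^1
New prefix = 19 - 1 = 18
Supernet: 30.140.64.0/18


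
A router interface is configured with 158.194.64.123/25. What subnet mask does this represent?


/25 means 25 network bits, 7 host bits
Binary: 11111111111111111111111110000000
Mask: 255.255.255.128


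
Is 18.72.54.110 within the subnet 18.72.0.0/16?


Subnet network: 18.72.0.0
Test IP AND mask: 18.72.0.0
Yes, 18.72.54.110 is in 18.72.0.0/16


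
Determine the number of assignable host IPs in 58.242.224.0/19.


Host bits = 32 - 19 = 13
Total addresses = 2^13 = 8192
Usable = total - 2 (network and broadcast)
Usable hosts: 8190


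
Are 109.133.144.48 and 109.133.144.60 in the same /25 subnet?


Mask: 255.255.255.128
109.133.144.48 AND mask = 109.133.144.0
109.133.144.60 AND mask = 109.133.144.0
Yes, same subnet (109.133.144.0)


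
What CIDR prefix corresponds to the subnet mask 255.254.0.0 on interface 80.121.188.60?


Binary: 11111111.11111110.00000000.00000000
Count leading 1s
Prefix: /15


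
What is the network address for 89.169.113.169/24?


IP:   01011001.10101001.01110001.10101001
Mask: 11111111.11111111.11111111.00000000
AND operation:
Net:  01011001.10101001.01110001.00000000
Network: 89.169.113.0/24


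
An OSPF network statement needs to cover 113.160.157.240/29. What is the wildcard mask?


Subnet mask: 255.255.255.248
Wildcard = 255.255.255.255 - subnet mask
255 - 255 = 0
255 - 255 = 0
255 - 255 = 0
255 - 248 = 7
Wildcard: 0.0.0.7


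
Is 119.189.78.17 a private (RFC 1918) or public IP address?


RFC 1918 private ranges:
  10.0.0.0/8 (10.0.0.0 - 10.255.255.255)
  172.16.0.0/12 (172.16.0.0 - 172.31.255.255)
  192.168.0.0/16 (192.168.0.0 - 192.168.255.255)
Public (not in any RFC 1918 range)


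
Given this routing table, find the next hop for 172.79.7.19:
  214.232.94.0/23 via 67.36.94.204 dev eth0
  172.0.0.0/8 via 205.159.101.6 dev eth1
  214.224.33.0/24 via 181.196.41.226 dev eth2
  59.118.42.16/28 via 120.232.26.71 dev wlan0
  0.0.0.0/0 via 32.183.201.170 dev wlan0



Longest prefix match for 172.79.7.19:
  /23 214.232.94.0: no
  /8 172.0.0.0: MATCH
  /24 214.224.33.0: no
  /28 59.118.42.16: no
  /0 0.0.0.0: MATCH
Selected: next-hop 205.159.101.6 via eth1 (matched /8)


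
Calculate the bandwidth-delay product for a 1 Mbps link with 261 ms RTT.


BDP = bandwidth * RTT
= 1 Mbps * 261 ms
= 1 * 1e6 * 261 / 1000 bits
= 261000 bits
= 32625 bytes
= 31.8604 KB
BDP = 261000 bits (32625 bytes)


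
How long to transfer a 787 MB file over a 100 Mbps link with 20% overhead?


Effective throughput = 100 * (1 - 20/100) = 80 Mbps
File size in Mb = 787 * 8 = 6296 Mb
Time = 6296 / 80
Time = 78.7 seconds


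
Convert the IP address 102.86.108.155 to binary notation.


102 = 01100110
86 = 01010110
108 = 01101100
155 = 10011011
Binary: 01100110.01010110.01101100.10011011


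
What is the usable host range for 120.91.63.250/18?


Network: 120.91.0.0
Broadcast: 120.91.63.255
First usable = network + 1
Last usable = broadcast - 1
Range: 120.91.0.1 to 120.91.63.254


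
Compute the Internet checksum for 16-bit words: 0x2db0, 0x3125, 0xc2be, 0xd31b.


Sum all words (with carry folding):
+ 0x2db0 = 0x2db0
+ 0x3125 = 0x5ed5
+ 0xc2be = 0x2194
+ 0xd31b = 0xf4af
One's complement: ~0xf4af
Checksum = 0x0b50


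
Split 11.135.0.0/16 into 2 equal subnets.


New prefix = 16 + 1 = 17
Each subnet has 32768 addresses
  11.135.0.0/17
  11.135.128.0/17
Subnets: 11.135.0.0/17, 11.135.128.0/17


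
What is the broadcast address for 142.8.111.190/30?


Network: 142.8.111.188/30
Host bits = 2
Set all host bits to 1:
Broadcast: 142.8.111.191


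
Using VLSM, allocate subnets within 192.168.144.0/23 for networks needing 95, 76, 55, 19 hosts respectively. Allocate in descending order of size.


95 hosts -> /25 (126 usable): 192.168.144.0/25
76 hosts -> /25 (126 usable): 192.168.144.128/25
55 hosts -> /26 (62 usable): 192.168.145.0/26
19 hosts -> /27 (30 usable): 192.168.145.64/27
Allocation: 192.168.144.0/25 (95 hosts, 126 usable); 192.168.144.128/25 (76 hosts, 126 usable); 192.168.145.0/26 (55 hosts, 62 usable); 192.168.145.64/27 (19 hosts, 30 usable)


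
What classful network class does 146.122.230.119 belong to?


First octet: 146
Binary: 10010010
10xxxxxx -> Class B (128-191)
Class B, default mask 255.255.0.0 (/16)


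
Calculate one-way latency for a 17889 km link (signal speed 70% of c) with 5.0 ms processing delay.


Speed = 0.7 * 3e5 km/s = 210000 km/s
Propagation delay = 17889 / 210000 = 0.0852 s = 85.1857 ms
Processing delay = 5.0 ms
Total one-way latency = 90.1857 ms


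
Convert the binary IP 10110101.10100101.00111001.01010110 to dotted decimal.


10110101 = 181
10100101 = 165
00111001 = 57
01010110 = 86
IP: 181.165.57.86


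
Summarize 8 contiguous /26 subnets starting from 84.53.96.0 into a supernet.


Original prefix: /26
Number of subnets: 8 = 2^3
New prefix = 26 - 3 = 23
Supernet: 84.53.96.0/23


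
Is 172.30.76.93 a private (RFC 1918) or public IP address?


RFC 1918 private ranges:
  10.0.0.0/8 (10.0.0.0 - 10.255.255.255)
  172.16.0.0/12 (172.16.0.0 - 172.31.255.255)
  192.168.0.0/16 (192.168.0.0 - 192.168.255.255)
Private (in 172.16.0.0/12)


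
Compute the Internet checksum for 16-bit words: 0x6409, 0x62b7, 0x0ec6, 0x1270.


Sum all words (with carry folding):
+ 0x6409 = 0x6409
+ 0x62b7 = 0xc6c0
+ 0x0ec6 = 0xd586
+ 0x1270 = 0xe7f6
One's complement: ~0xe7f6
Checksum = 0x1809


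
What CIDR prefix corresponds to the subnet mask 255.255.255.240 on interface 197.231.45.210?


Binary: 11111111.11111111.11111111.11110000
Count leading 1s
Prefix: /28


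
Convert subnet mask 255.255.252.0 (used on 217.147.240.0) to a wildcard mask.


Subnet mask: 255.255.252.0
Wildcard = 255.255.255.255 - subnet mask
255 - 255 = 0
255 - 255 = 0
255 - 252 = 3
255 - 0 = 255
Wildcard: 0.0.3.255


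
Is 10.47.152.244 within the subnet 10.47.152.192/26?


Subnet network: 10.47.152.192
Test IP AND mask: 10.47.152.192
Yes, 10.47.152.244 is in 10.47.152.192/26


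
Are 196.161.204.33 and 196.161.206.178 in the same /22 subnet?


Mask: 255.255.252.0
196.161.204.33 AND mask = 196.161.204.0
196.161.206.178 AND mask = 196.161.204.0
Yes, same subnet (196.161.204.0)


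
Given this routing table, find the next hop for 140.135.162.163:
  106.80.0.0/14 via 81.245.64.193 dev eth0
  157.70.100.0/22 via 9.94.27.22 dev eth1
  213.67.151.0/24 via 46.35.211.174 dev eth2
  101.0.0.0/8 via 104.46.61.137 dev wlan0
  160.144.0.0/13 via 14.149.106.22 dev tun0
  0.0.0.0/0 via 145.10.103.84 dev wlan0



Longest prefix match for 140.135.162.163:
  /14 106.80.0.0: no
  /22 157.70.100.0: no
  /24 213.67.151.0: no
  /8 101.0.0.0: no
  /13 160.144.0.0: no
  /0 0.0.0.0: MATCH
Selected: next-hop 145.10.103.84 via wlan0 (matched /0)


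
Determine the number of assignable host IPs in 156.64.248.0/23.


Host bits = 32 - 23 = 9
Total addresses = 2^9 = 512
Usable = total - 2 (network and broadcast)
Usable hosts: 510


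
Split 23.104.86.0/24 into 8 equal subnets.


New prefix = 24 + 3 = 27
Each subnet has 32 addresses
  23.104.86.0/27
  23.104.86.32/27
  23.104.86.64/27
  23.104.86.96/27
  23.104.86.128/27
  23.104.86.160/27
  23.104.86.192/27
  23.104.86.224/27
Subnets: 23.104.86.0/27, 23.104.86.32/27, 23.104.86.64/27, 23.104.86.96/27, 23.104.86.128/27, 23.104.86.160/27, 23.104.86.192/27, 23.104.86.224/27


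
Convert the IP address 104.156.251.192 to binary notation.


104 = 01101000
156 = 10011100
251 = 11111011
192 = 11000000
Binary: 01101000.10011100.11111011.11000000


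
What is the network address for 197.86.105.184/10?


IP:   11000101.01010110.01101001.10111000
Mask: 11111111.11000000.00000000.00000000
AND operation:
Net:  11000101.01000000.00000000.00000000
Network: 197.64.0.0/10


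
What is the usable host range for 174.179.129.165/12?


Network: 174.176.0.0
Broadcast: 174.191.255.255
First usable = network + 1
Last usable = broadcast - 1
Range: 174.176.0.1 to 174.191.255.254


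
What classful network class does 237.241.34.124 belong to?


First octet: 237
Binary: 11101101
1110xxxx -> Class D (224-239)
Class D (multicast), default mask N/A


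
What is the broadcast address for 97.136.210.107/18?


Network: 97.136.192.0/18
Host bits = 14
Set all host bits to 1:
Broadcast: 97.136.255.255


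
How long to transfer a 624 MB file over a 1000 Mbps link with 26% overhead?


Effective throughput = 1000 * (1 - 26/100) = 740 Mbps
File size in Mb = 624 * 8 = 4992 Mb
Time = 4992 / 740
Time = 6.7459 seconds


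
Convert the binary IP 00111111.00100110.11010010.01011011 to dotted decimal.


00111111 = 63
00100110 = 38
11010010 = 210
01011011 = 91
IP: 63.38.210.91


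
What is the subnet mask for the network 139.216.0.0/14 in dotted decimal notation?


/14 means 14 network bits, 18 host bits
Binary: 11111111111111000000000000000000
Mask: 255.252.0.0


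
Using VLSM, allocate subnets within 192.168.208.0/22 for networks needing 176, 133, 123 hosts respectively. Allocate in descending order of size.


176 hosts -> /24 (254 usable): 192.168.208.0/24
133 hosts -> /24 (254 usable): 192.168.209.0/24
123 hosts -> /25 (126 usable): 192.168.210.0/25
Allocation: 192.168.208.0/24 (176 hosts, 254 usable); 192.168.209.0/24 (133 hosts, 254 usable); 192.168.210.0/25 (123 hosts, 126 usable)


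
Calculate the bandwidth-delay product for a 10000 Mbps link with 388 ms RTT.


BDP = bandwidth * RTT
= 10000 Mbps * 388 ms
= 10000 * 1e6 * 388 / 1000 bits
= 3880000000 bits
= 485000000 bytes
= 473632.8125 KB
BDP = 3880000000 bits (485000000 bytes)


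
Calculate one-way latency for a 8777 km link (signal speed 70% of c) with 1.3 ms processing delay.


Speed = 0.7 * 3e5 km/s = 210000 km/s
Propagation delay = 8777 / 210000 = 0.0418 s = 41.7952 ms
Processing delay = 1.3 ms
Total one-way latency = 43.0952 ms


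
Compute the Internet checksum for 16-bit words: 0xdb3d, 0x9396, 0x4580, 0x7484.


Sum all words (with carry folding):
+ 0xdb3d = 0xdb3d
+ 0x9396 = 0x6ed4
+ 0x4580 = 0xb454
+ 0x7484 = 0x28d9
One's complement: ~0x28d9
Checksum = 0xd726


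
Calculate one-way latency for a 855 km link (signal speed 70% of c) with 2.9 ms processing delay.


Speed = 0.7 * 3e5 km/s = 210000 km/s
Propagation delay = 855 / 210000 = 0.0041 s = 4.0714 ms
Processing delay = 2.9 ms
Total one-way latency = 6.9714 ms


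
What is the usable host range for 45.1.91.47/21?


Network: 45.1.88.0
Broadcast: 45.1.95.255
First usable = network + 1
Last usable = broadcast - 1
Range: 45.1.88.1 to 45.1.95.254


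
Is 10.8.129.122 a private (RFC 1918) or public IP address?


RFC 1918 private ranges:
  10.0.0.0/8 (10.0.0.0 - 10.255.255.255)
  172.16.0.0/12 (172.16.0.0 - 172.31.255.255)
  192.168.0.0/16 (192.168.0.0 - 192.168.255.255)
Private (in 10.0.0.0/8)


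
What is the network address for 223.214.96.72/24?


IP:   11011111.11010110.01100000.01001000
Mask: 11111111.11111111.11111111.00000000
AND operation:
Net:  11011111.11010110.01100000.00000000
Network: 223.214.96.0/24


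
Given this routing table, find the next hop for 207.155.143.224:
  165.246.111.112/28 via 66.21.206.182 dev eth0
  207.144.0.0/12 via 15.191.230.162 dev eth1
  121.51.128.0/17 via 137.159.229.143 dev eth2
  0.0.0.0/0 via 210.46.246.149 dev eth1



Longest prefix match for 207.155.143.224:
  /28 165.246.111.112: no
  /12 207.144.0.0: MATCH
  /17 121.51.128.0: no
  /0 0.0.0.0: MATCH
Selected: next-hop 15.191.230.162 via eth1 (matched /12)


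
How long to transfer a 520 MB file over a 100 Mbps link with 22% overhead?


Effective throughput = 100 * (1 - 22/100) = 78 Mbps
File size in Mb = 520 * 8 = 4160 Mb
Time = 4160 / 78
Time = 53.3333 seconds


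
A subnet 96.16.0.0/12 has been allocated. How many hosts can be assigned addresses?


Host bits = 32 - 12 = 20
Total addresses = 2^20 = 1048576
Usable = total - 2 (network and broadcast)
Usable hosts: 1048574


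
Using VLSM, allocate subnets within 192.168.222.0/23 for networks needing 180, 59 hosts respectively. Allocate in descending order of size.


180 hosts -> /24 (254 usable): 192.168.222.0/24
59 hosts -> /26 (62 usable): 192.168.223.0/26
Allocation: 192.168.222.0/24 (180 hosts, 254 usable); 192.168.223.0/26 (59 hosts, 62 usable)


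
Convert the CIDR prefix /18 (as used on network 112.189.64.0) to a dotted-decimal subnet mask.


/18 means 18 network bits, 14 host bits
Binary: 11111111111111111100000000000000
Mask: 255.255.192.0


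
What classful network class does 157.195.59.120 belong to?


First octet: 157
Binary: 10011101
10xxxxxx -> Class B (128-191)
Class B, default mask 255.255.0.0 (/16)


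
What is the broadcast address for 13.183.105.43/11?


Network: 13.160.0.0/11
Host bits = 21
Set all host bits to 1:
Broadcast: 13.191.255.255


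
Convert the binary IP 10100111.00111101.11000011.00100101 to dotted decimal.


10100111 = 167
00111101 = 61
11000011 = 195
00100101 = 37
IP: 167.61.195.37


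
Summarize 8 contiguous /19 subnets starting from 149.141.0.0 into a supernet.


Original prefix: /19
Number of subnets: 8 = 2^3
New prefix = 19 - 3 = 16
Supernet: 149.141.0.0/16
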